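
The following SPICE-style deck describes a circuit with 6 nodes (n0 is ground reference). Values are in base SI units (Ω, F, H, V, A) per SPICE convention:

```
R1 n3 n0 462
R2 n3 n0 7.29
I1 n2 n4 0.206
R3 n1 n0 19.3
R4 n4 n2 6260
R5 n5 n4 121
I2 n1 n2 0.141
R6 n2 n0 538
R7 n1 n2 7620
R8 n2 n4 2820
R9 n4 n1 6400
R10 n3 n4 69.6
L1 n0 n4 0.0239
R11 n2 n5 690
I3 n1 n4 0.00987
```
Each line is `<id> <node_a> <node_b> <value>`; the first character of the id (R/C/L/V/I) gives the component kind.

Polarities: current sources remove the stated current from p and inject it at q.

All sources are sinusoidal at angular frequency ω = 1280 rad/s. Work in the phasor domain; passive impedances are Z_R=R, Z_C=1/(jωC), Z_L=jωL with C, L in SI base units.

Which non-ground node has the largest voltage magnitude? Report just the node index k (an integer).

2

Apply KCL at each of the 5 non-ground nodes and solve the resulting linear system.
Node n1: branches {R3, I2, R7, R9, I3} → V_1 = -2.931+0.01991j
Node n2: branches {I1, R4, I2, R6, R7, R8, R11} → V_2 = -16.53+2.229j
Node n3: branches {R1, R2, R10} → V_3 = 0.1923+0.4455j
Node n4: branches {I1, R4, R5, R8, R9, R10, L1, I3} → V_4 = 2.058+4.766j
Node n5: branches {R5, R11} → V_5 = -0.7161+4.388j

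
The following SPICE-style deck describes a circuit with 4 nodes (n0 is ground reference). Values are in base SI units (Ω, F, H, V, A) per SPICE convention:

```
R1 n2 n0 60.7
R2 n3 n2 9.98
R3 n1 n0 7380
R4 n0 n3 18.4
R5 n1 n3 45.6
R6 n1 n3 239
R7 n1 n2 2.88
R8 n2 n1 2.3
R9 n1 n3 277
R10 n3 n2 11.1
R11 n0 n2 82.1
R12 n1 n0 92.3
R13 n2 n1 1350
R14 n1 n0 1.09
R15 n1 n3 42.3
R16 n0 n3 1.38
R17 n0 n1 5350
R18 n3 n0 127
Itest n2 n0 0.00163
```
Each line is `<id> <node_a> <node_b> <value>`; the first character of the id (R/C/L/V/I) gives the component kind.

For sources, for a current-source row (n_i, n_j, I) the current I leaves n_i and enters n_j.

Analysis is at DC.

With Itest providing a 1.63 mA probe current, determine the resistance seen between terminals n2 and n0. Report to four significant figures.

Element admittances at DC:
  Y(R1) = 0.01647 S between n2,n0
  Y(R2) = 0.1002 S between n3,n2
  Y(R3) = 0.0001355 S between n1,n0
  Y(R4) = 0.05435 S between n0,n3
  Y(R5) = 0.02193 S between n1,n3
  Y(R6) = 0.004184 S between n1,n3
  Y(R7) = 0.3472 S between n1,n2
  Y(R8) = 0.4348 S between n2,n1
  Y(R9) = 0.003610 S between n1,n3
  Y(R10) = 0.09009 S between n3,n2
  Y(R11) = 0.01218 S between n0,n2
  Y(R12) = 0.01083 S between n1,n0
  Y(R13) = 0.0007407 S between n2,n1
  Y(R14) = 0.9174 S between n1,n0
  Y(R15) = 0.02364 S between n1,n3
  Y(R16) = 0.7246 S between n0,n3
  Y(R17) = 0.0001869 S between n0,n1
  Y(R18) = 0.007874 S between n3,n0
  Itest: injects 0.00163 A into n0 (from n2)
Assemble and solve the 3×3 MNA system:
  V(n1)=-0.001202  V(n2)=-0.002672  V(n3)=-0.0005557

R_eq = 1.639 Ω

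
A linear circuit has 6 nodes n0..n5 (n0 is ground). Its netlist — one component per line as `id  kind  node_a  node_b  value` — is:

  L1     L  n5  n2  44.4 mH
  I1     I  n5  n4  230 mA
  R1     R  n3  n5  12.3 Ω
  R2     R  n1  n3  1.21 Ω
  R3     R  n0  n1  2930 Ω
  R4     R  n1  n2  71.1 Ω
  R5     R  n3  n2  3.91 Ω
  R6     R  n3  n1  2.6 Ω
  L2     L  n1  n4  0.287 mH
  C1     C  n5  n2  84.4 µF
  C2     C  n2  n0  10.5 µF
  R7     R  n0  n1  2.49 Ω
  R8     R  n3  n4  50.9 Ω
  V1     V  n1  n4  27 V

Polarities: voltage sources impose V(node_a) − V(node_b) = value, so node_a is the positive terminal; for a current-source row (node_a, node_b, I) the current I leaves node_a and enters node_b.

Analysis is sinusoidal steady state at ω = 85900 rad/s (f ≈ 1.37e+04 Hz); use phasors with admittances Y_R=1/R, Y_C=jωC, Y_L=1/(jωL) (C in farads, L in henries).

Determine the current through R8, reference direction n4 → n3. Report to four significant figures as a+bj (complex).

-0.5216-0.0005623j A

MNA unknowns: 5 node voltages V₁..V_5 plus 1 source current (V1)
L1: Y=0.000-0.0002622j on G[5,2]
I1: z[5]−=0.23, z[4]+=0.23
R1: Y=0.08130+0.000j on G[3,5]
R2: Y=0.8264+0.000j on G[1,3]
R3: Y=0.0003413+0.000j on G[0,1]
R4: Y=0.01406+0.000j on G[1,2]
R5: Y=0.2558+0.000j on G[3,2]
R6: Y=0.3846+0.000j on G[3,1]
L2: Y=0.000-0.04056j on G[1,4]
C1: Y=0.000+7.250j on G[5,2]
C2: Y=0.000+0.9019j on G[2,0]
R7: Y=0.4016+0.000j on G[0,1]
R8: Y=0.01965+0.000j on G[3,4]
V1: row V1−V4=27, i_V1 at 1,4
solve → V1=0.4886+0.09204j, V2=-0.04101+0.2177j, V3=0.03629+0.1207j, V4=-26.51+0.09204j, V5=-0.04245+0.2486j
aux → i_V1=-0.7516+1.095j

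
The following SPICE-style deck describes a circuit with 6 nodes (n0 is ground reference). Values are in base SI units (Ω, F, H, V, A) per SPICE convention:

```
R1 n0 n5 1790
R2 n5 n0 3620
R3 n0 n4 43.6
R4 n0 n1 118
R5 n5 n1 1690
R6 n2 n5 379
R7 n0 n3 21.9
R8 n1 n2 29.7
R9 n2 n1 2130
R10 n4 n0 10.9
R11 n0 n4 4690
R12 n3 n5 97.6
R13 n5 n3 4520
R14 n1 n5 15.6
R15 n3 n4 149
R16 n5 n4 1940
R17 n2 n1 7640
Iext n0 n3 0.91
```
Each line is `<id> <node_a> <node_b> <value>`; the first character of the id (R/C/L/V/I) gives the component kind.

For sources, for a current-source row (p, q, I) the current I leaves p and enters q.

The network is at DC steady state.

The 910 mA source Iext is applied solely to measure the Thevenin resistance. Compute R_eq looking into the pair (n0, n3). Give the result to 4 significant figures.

R_eq = 17.61 Ω

Element admittances at DC:
  Y(R1) = 0.0005587 S between n0,n5
  Y(R2) = 0.0002762 S between n5,n0
  Y(R3) = 0.02294 S between n0,n4
  Y(R4) = 0.008475 S between n0,n1
  Y(R5) = 0.0005917 S between n5,n1
  Y(R6) = 0.002639 S between n2,n5
  Y(R7) = 0.04566 S between n0,n3
  Y(R8) = 0.03367 S between n1,n2
  Y(R9) = 0.0004695 S between n2,n1
  Y(R10) = 0.09174 S between n4,n0
  Y(R11) = 0.0002132 S between n0,n4
  Y(R12) = 0.01025 S between n3,n5
  Y(R13) = 0.0002212 S between n5,n3
  Y(R14) = 0.06410 S between n1,n5
  Y(R15) = 0.006711 S between n3,n4
  Y(R16) = 0.0005155 S between n5,n4
  Y(R17) = 0.0001309 S between n2,n1
  Iext: injects 0.91 A into n3 (from n0)
Assemble and solve the 5×5 MNA system:
  V(n1)=7.723  V(n2)=7.793  V(n3)=16.03  V(n4)=0.9176  V(n5)=8.698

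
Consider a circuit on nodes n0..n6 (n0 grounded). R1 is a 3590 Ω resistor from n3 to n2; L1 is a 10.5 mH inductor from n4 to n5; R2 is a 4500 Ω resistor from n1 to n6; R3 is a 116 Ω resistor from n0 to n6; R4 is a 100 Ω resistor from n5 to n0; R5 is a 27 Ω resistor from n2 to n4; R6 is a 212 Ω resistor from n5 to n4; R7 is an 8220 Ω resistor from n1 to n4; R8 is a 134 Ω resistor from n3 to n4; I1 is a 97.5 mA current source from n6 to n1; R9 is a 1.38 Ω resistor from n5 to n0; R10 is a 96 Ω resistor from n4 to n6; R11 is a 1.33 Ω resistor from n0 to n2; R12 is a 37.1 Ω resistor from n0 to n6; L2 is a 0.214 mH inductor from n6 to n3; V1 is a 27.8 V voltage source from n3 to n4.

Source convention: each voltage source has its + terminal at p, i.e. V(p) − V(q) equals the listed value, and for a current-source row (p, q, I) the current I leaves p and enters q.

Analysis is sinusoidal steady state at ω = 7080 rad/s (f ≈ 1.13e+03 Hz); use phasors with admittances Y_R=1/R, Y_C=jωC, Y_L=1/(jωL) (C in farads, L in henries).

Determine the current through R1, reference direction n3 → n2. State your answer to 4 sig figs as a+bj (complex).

0.004361-0.0004293j A

MNA unknowns: 6 node voltages V₁..V_6 plus 1 source current (V1)
R1: Y=0.0002786+0.000j on G[3,2]
L1: Y=0.000-0.01345j on G[4,5]
R2: Y=0.0002222+0.000j on G[1,6]
R3: Y=0.008621+0.000j on G[0,6]
R4: Y=0.01000+0.000j on G[5,0]
R5: Y=0.03704+0.000j on G[2,4]
R6: Y=0.004717+0.000j on G[5,4]
R7: Y=0.0001217+0.000j on G[1,4]
R8: Y=0.007463+0.000j on G[3,4]
I1: z[6]−=0.0975, z[1]+=0.0975
R9: Y=0.7246+0.000j on G[5,0]
R10: Y=0.01042+0.000j on G[4,6]
R11: Y=0.7519+0.000j on G[0,2]
R12: Y=0.02695+0.000j on G[0,6]
L2: Y=0.000-0.6600j on G[6,3]
V1: row V3−V4=27.8, i_V1 at 3,4
solve → V1=288.6-2.454j, V2=-0.5923-0.07650j, V3=15.06-1.618j, V4=-12.74-1.618j, V5=-0.1147+0.2193j, V6=14.89-2.912j
aux → i_V1=-1.066+0.1176j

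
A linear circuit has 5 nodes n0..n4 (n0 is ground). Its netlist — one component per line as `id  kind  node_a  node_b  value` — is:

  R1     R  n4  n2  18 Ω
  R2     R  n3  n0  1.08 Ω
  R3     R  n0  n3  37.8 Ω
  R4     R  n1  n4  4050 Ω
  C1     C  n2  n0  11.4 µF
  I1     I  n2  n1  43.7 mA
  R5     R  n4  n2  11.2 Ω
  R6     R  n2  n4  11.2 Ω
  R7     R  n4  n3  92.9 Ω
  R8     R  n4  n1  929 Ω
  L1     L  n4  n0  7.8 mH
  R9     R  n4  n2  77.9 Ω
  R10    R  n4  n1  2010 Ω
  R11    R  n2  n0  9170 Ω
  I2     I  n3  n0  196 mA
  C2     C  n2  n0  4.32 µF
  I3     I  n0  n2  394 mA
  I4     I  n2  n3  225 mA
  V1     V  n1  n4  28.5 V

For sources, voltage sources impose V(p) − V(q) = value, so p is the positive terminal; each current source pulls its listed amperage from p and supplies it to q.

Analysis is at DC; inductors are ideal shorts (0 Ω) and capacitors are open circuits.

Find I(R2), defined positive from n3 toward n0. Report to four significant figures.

Element admittances at DC:
  Y(R1) = 0.05556 S between n4,n2
  Y(R2) = 0.9259 S between n3,n0
  Y(R3) = 0.02646 S between n0,n3
  Y(R4) = 0.0002469 S between n1,n4
  Y(C1) = 0.000 S between n2,n0
  I1: injects 0.0437 A into n1 (from n2)
  Y(R5) = 0.08929 S between n4,n2
  Y(R6) = 0.08929 S between n2,n4
  Y(R7) = 0.01076 S between n4,n3
  Y(R8) = 0.001076 S between n4,n1
  L1: short n4↔n0 (DC inductor)
  Y(R9) = 0.01284 S between n4,n2
  Y(R10) = 0.0004975 S between n4,n1
  Y(R11) = 0.0001091 S between n2,n0
  I2: injects 0.196 A into n0 (from n3)
  Y(C2) = 0.000 S between n2,n0
  I3: injects 0.394 A into n2 (from n0)
  I4: injects 0.225 A into n3 (from n2)
  V1: constraint V(n1)−V(n4) = 28.5
Assemble and solve the 6×6 MNA system:
  V(n1)=28.50  V(n2)=0.5071  V(n3)=0.03011  V(n4)=0.000
  i(L1)=0.1693  i(V1)=-0.008194

0.02788 A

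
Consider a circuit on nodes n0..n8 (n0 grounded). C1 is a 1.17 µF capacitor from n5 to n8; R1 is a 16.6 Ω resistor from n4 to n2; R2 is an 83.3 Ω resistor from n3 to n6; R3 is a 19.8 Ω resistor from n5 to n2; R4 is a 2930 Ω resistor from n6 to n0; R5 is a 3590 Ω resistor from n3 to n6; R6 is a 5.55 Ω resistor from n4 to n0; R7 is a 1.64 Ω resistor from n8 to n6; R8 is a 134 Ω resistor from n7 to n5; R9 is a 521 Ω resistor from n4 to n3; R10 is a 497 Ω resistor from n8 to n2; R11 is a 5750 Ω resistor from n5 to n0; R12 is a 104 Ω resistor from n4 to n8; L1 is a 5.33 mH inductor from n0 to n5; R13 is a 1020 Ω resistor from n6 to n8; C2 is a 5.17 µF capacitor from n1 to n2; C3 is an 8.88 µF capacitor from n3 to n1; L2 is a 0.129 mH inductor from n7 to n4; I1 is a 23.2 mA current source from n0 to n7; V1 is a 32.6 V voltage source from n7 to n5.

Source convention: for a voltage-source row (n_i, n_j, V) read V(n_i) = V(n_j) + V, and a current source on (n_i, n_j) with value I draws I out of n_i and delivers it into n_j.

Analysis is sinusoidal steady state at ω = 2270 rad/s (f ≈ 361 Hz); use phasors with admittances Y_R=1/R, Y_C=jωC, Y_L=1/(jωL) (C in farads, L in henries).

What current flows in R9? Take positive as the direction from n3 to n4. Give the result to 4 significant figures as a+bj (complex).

Apply KCL at each of the 8 non-ground nodes and solve the resulting linear system.
Node n1: branches {C2, C3} → V_1 = -6.146-16.60j
Node n2: branches {R1, R3, R10, C2} → V_2 = -8.483-11.73j
Node n3: branches {R2, R5, R9, C3} → V_3 = -4.786-19.44j
Node n4: branches {R1, R6, R9, R12, L2} → V_4 = 5.459-12.12j
Node n5: branches {C1, R3, R8, R11, L1, V1} → V_5 = -26.52-11.56j
Node n6: branches {R2, R4, R5, R7, R13} → V_6 = -1.735-18.35j
Node n7: branches {R8, L2, I1, V1} → V_7 = 6.084-11.56j
Node n8: branches {C1, R7, R10, R12, R13} → V_8 = -1.674-18.34j
Source currents: i(V1)=-2.132+2.133j

-0.01966-0.01405j A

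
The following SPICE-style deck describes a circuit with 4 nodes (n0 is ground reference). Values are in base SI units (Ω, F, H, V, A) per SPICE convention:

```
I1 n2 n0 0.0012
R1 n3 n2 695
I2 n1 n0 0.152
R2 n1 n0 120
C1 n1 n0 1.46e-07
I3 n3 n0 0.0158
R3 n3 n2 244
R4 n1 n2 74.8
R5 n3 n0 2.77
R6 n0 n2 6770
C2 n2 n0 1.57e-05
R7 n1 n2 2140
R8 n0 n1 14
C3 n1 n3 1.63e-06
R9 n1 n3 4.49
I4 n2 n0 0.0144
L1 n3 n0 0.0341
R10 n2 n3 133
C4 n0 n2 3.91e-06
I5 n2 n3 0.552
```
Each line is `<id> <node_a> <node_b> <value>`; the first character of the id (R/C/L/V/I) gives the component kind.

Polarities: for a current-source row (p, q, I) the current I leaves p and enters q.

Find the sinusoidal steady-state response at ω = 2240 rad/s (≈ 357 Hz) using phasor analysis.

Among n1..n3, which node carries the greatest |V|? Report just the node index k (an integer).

2

Apply KCL at each of the 3 non-ground nodes and solve the resulting linear system.
Node n1: branches {I2, R2, C1, R4, R7, R8, C3, R9} → V_1 = -0.2357+0.7821j
Node n2: branches {I1, R1, R3, R4, R6, C2, R7, I4, R10, C4, I5} → V_2 = -5.423+9.456j
Node n3: branches {R1, I3, R3, R5, C3, R9, L1, R10, I5} → V_3 = 0.6791+0.5080j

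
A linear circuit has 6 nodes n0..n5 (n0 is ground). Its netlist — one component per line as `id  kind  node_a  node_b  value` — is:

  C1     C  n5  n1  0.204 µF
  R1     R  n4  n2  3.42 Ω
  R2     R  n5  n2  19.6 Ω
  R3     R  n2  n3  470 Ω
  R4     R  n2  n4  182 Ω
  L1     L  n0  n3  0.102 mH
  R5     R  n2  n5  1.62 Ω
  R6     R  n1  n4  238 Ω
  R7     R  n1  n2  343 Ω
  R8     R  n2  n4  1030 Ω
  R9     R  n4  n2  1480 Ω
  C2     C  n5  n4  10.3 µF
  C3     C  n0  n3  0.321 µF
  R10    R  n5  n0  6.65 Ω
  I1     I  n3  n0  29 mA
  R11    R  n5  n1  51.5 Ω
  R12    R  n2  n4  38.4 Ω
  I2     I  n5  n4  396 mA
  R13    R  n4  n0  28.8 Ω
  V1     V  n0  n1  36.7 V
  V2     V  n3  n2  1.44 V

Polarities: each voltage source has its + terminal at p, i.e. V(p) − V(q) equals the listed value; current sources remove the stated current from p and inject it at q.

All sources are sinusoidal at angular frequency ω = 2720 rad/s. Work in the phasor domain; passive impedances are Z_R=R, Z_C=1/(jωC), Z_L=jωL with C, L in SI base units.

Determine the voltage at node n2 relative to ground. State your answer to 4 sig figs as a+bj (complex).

Apply KCL at each of the 5 non-ground nodes and solve the resulting linear system.
Node n1: branches {C1, R6, R7, R11, V1} → V_1 = -36.70+0.000j
Node n2: branches {R1, R2, R3, R4, R5, R7, R8, R9, R12, V2} → V_2 = -1.442-0.1540j
Node n3: branches {R3, L1, C3, I1, V2} → V_3 = -0.001834-0.1540j
Node n4: branches {R1, R4, R6, R8, R9, C2, R12, I2, R13} → V_4 = -0.6394-0.2780j
Node n5: branches {C1, R2, R5, C2, R10, R11, I2} → V_5 = -2.466-0.08443j
Source currents: i(V1)=-0.9191-0.01574j, i(V2)=0.5230-0.006609j

-1.442-0.1540j V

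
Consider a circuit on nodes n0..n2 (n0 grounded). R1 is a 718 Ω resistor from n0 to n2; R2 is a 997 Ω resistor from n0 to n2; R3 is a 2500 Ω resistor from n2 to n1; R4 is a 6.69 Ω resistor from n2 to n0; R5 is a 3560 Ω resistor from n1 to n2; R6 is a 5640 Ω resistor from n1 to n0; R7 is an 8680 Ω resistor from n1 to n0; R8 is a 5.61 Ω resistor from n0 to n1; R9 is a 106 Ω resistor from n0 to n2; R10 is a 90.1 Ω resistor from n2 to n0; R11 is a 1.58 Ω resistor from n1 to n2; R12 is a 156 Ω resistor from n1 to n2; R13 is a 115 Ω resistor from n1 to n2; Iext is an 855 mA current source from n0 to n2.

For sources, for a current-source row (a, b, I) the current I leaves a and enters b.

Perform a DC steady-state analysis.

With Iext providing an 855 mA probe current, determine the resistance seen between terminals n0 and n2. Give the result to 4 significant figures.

Apply KCL at each of the 2 non-ground nodes and solve the resulting linear system.
Node n1: branches {R3, R5, R6, R7, R8, R11, R12, R13} → V_1 = 2.146
Node n2: branches {R1, R2, R3, R4, R5, R9, R10, R11, R12, R13, Iext} → V_2 = 2.737

R_eq = 3.201 Ω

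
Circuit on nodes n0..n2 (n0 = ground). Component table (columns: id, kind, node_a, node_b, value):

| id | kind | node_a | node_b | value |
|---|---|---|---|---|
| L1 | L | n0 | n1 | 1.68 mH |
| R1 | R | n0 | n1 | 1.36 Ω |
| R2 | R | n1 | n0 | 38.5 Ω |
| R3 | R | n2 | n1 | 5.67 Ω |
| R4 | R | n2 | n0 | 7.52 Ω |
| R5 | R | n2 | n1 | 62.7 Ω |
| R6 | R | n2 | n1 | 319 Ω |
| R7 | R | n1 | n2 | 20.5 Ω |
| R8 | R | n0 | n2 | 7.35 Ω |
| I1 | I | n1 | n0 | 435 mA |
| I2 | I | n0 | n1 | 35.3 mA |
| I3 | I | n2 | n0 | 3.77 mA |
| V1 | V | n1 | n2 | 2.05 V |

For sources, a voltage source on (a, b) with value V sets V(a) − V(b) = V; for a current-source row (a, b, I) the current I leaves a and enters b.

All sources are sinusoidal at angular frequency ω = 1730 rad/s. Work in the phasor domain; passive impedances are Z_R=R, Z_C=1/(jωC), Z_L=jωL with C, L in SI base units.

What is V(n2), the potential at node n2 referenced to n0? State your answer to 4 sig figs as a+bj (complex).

-1.921+0.04317j V

Element admittances at ω=1730 rad/s:
  Y(L1) = 0.000-0.3441j S between n0,n1
  Y(R1) = 0.7353+0.000j S between n0,n1
  Y(R2) = 0.02597+0.000j S between n1,n0
  Y(R3) = 0.1764+0.000j S between n2,n1
  Y(R4) = 0.1330+0.000j S between n2,n0
  Y(R5) = 0.01595+0.000j S between n2,n1
  Y(R6) = 0.003135+0.000j S between n2,n1
  Y(R7) = 0.04878+0.000j S between n1,n2
  Y(R8) = 0.1361+0.000j S between n0,n2
  I1: injects 0.435 A into n0 (from n1)
  I2: injects 0.0353 A into n1 (from n0)
  I3: injects 0.00377 A into n0 (from n2)
  V1: constraint V(n1)−V(n2) = 2.05
Assemble and solve the 3×3 MNA system:
  V(n1)=0.1293+0.04317j  V(n2)=-1.921+0.04317j
  i(V1)=-1.014+0.01161j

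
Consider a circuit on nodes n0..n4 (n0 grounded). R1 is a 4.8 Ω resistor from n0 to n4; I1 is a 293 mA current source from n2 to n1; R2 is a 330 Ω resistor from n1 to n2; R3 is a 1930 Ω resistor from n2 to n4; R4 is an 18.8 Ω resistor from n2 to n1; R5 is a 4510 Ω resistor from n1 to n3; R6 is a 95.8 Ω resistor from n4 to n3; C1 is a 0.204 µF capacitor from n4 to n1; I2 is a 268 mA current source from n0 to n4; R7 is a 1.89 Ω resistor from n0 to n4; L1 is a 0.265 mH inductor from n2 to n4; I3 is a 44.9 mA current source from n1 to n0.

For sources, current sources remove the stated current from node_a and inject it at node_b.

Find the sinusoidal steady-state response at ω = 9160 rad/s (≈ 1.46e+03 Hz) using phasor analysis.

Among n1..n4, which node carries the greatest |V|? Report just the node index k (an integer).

1

Element admittances at ω=9160 rad/s:
  Y(R1) = 0.2083+0.000j S between n0,n4
  I1: injects 0.293 A into n1 (from n2)
  Y(R2) = 0.003030+0.000j S between n1,n2
  Y(R3) = 0.0005181+0.000j S between n2,n4
  Y(R4) = 0.05319+0.000j S between n2,n1
  Y(R5) = 0.0002217+0.000j S between n1,n3
  Y(R6) = 0.01044+0.000j S between n4,n3
  Y(C1) = 0.000+0.001869j S between n4,n1
  I2: injects 0.268 A into n4 (from n0)
  Y(R7) = 0.5291+0.000j S between n0,n4
  Y(L1) = 0.000-0.4120j S between n2,n4
  I3: injects 0.0449 A into n0 (from n1)
Assemble and solve the 4×4 MNA system:
  V(n1)=4.710-0.2580j  V(n2)=0.3222-0.1125j  V(n3)=0.3942-0.005366j  V(n4)=0.3025+0.000j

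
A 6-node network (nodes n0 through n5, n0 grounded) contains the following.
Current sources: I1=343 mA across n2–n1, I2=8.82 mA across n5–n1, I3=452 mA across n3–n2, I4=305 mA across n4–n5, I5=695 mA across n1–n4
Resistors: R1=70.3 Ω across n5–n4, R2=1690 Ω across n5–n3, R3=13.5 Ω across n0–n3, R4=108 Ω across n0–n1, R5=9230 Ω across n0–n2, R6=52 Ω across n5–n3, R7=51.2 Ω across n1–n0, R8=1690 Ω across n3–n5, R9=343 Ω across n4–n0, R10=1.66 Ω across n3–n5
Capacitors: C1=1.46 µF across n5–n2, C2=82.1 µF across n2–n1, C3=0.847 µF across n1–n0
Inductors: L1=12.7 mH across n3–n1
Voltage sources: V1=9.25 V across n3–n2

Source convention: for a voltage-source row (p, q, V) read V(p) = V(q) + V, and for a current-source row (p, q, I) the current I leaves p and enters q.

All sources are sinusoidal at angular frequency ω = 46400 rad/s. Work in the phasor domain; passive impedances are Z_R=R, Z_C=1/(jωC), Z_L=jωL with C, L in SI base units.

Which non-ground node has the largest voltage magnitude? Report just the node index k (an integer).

Apply KCL at each of the 5 non-ground nodes and solve the resulting linear system.
Node n1: branches {I1, R4, I2, R7, I5, L1, C2, C3} → V_1 = -6.424+2.433j
Node n2: branches {I1, R5, C1, I3, C2, V1} → V_2 = -6.468+2.416j
Node n3: branches {R2, R3, R6, R8, I3, L1, R10, V1} → V_3 = 2.782+2.416j
Node n4: branches {R1, R9, I4, I5} → V_4 = 25.78+1.088j
Node n5: branches {R1, R2, R6, I2, C1, R8, I4, R10} → V_5 = 3.643+1.311j
Source currents: i(V1)=-0.1219-0.8515j

4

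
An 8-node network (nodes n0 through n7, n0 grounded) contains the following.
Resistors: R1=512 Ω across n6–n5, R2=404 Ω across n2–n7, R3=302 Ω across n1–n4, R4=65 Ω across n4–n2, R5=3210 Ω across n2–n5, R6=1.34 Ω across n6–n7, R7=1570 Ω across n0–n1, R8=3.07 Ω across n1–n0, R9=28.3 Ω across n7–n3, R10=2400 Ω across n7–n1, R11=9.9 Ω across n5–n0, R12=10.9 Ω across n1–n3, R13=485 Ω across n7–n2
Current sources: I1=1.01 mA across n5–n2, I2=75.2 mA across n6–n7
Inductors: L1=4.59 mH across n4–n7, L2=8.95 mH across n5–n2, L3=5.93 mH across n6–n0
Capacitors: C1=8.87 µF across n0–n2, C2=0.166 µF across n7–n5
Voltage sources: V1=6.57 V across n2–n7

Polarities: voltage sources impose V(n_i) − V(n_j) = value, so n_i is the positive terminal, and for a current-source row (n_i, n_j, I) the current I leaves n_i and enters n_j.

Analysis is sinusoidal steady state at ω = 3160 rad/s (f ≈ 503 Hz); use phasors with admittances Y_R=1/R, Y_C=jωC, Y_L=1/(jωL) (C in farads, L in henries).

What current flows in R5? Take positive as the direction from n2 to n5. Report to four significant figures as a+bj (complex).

0.001696+0.0003685j A

Element admittances at ω=3160 rad/s:
  Y(R1) = 0.001953+0.000j S between n6,n5
  Y(R2) = 0.002475+0.000j S between n2,n7
  Y(R3) = 0.003311+0.000j S between n1,n4
  I1: injects 0.00101 A into n2 (from n5)
  Y(R4) = 0.01538+0.000j S between n4,n2
  Y(R5) = 0.0003115+0.000j S between n2,n5
  Y(R6) = 0.7463+0.000j S between n6,n7
  Y(L1) = 0.000-0.06894j S between n4,n7
  Y(R7) = 0.0006369+0.000j S between n0,n1
  Y(L2) = 0.000-0.03536j S between n5,n2
  Y(C1) = 0.000+0.02803j S between n0,n2
  Y(R8) = 0.3257+0.000j S between n1,n0
  I2: injects 0.0752 A into n7 (from n6)
  Y(R9) = 0.03534+0.000j S between n7,n3
  Y(R10) = 0.0004167+0.000j S between n7,n1
  Y(C2) = 0.000+0.0005246j S between n7,n5
  Y(L3) = 0.000-0.05337j S between n6,n0
  Y(R11) = 0.1010+0.000j S between n5,n0
  Y(R12) = 0.09174+0.000j S between n1,n3
  Y(R13) = 0.002062+0.000j S between n7,n2
  V1: constraint V(n2)−V(n7) = 6.57
Assemble and solve the 8×8 MNA system:
  V(n1)=-0.05718-0.04473j  V(n2)=5.835-0.7030j  V(n3)=-0.2456-0.2278j  V(n4)=-0.3859+0.7009j  V(n5)=0.3920-1.886j  V(n6)=-0.7782-0.7616j  V(n7)=-0.7350-0.7030j
  i(V1)=-0.1877+0.05013j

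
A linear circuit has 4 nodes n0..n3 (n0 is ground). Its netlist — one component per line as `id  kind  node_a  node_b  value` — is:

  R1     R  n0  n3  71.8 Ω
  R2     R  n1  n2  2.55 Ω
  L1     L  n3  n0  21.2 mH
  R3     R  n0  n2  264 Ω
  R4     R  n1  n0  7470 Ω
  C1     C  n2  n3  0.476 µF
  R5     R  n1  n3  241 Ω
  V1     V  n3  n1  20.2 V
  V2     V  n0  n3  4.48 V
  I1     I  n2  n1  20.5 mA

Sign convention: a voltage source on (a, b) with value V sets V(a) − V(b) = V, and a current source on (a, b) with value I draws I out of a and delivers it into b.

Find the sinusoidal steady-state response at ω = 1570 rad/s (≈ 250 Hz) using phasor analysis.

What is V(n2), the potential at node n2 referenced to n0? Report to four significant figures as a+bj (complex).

-24.50+0.03778j V

Apply KCL at each of the 3 non-ground nodes and solve the resulting linear system.
Node n1: branches {R2, R4, R5, V1, I1} → V_1 = -24.68+0.000j
Node n2: branches {R2, R3, C1, I1} → V_2 = -24.50+0.03778j
Node n3: branches {R1, L1, C1, R5, V1, V2} → V_3 = -4.480+0.000j
Source currents: i(V1)=-0.1799-0.01481j, i(V2)=-0.1585+0.1347j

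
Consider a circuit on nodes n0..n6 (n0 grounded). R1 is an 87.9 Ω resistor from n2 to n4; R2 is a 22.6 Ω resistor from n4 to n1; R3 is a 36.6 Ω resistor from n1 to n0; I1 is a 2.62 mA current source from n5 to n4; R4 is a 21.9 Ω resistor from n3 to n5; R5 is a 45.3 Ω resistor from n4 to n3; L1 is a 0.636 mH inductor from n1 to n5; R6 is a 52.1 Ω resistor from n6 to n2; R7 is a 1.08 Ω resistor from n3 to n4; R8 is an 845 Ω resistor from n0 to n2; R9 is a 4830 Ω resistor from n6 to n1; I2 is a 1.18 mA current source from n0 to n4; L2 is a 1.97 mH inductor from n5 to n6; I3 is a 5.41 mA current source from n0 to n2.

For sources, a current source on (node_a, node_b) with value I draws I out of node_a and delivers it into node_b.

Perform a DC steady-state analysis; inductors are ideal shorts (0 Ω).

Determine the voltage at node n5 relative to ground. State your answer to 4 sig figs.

0.2236 V

MNA unknowns: 6 node voltages V₁..V_6 plus 2 source currents (L1, L2)
R1: Y=0.01138 on G[2,4]
R2: Y=0.04425 on G[4,1]
R3: Y=0.02732 on G[1,0]
I1: z[5]−=0.00262, z[4]+=0.00262
R4: Y=0.04566 on G[3,5]
R5: Y=0.02208 on G[4,3]
L1: row V1−V5=0, i_L1 at 1,5
R6: Y=0.01919 on G[6,2]
R7: Y=0.9259 on G[3,4]
R8: Y=0.001183 on G[0,2]
R9: Y=0.0002070 on G[6,1]
I2: z[0]−=0.00118, z[4]+=0.00118
L2: row V5−V6=0, i_L2 at 5,6
I3: z[0]−=0.00541, z[2]+=0.00541
solve → V1=0.2236, V2=0.4069, V3=0.2802, V4=0.2829, V5=0.2236, V6=0.2236
aux → i_L1=-0.003483, i_L2=-0.003518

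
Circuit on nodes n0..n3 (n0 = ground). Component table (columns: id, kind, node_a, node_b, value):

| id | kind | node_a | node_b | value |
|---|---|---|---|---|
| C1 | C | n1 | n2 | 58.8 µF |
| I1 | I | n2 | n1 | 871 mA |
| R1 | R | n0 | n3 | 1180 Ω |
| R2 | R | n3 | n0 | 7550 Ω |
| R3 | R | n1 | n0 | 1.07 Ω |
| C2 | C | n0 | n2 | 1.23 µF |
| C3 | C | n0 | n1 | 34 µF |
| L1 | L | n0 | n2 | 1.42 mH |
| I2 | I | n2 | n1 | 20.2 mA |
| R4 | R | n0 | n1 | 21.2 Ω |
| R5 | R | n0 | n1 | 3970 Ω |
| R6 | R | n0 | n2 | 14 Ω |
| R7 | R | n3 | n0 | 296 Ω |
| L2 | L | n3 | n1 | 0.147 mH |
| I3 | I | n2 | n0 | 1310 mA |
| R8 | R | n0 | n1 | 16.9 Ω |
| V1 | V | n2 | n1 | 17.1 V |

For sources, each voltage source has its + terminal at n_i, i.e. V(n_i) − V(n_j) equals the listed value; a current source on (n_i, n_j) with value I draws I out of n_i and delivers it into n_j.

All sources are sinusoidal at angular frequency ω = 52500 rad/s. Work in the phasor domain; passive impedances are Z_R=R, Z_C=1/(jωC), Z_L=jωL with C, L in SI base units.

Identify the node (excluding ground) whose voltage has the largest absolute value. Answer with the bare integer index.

2

Apply KCL at each of the 3 non-ground nodes and solve the resulting linear system.
Node n1: branches {C1, I1, R3, C3, I2, R4, R5, L2, R8, V1} → V_1 = -0.9600+0.7947j
Node n2: branches {C1, I1, C2, L1, I2, R6, I3, V1} → V_2 = 16.14+0.7947j
Node n3: branches {R1, R2, R7, L2} → V_3 = -0.9322+0.8261j
Source currents: i(V1)=-3.313-53.67j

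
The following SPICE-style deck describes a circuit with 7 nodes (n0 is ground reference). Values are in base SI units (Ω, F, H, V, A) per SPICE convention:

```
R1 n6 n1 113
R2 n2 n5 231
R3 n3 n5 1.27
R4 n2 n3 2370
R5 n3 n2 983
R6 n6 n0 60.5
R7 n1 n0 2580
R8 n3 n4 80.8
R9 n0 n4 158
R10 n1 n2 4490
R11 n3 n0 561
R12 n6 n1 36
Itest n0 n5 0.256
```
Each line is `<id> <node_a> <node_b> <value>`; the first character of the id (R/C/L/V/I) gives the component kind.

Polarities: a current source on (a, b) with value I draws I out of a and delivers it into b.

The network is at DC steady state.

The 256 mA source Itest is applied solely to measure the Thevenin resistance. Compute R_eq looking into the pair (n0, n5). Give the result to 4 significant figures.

R_eq = 163.0 Ω

Element admittances at DC:
  Y(R1) = 0.008850 S between n6,n1
  Y(R2) = 0.004329 S between n2,n5
  Y(R3) = 0.7874 S between n3,n5
  Y(R4) = 0.0004219 S between n2,n3
  Y(R5) = 0.001017 S between n3,n2
  Y(R6) = 0.01653 S between n6,n0
  Y(R7) = 0.0003876 S between n1,n0
  Y(R8) = 0.01238 S between n3,n4
  Y(R9) = 0.006329 S between n0,n4
  Y(R10) = 0.0002227 S between n1,n2
  Y(R11) = 0.001783 S between n3,n0
  Y(R12) = 0.02778 S between n6,n1
  Itest: injects 0.256 A into n5 (from n0)
Assemble and solve the 6×6 MNA system:
  V(n1)=0.7448  V(n2)=40.13  V(n3)=41.41  V(n4)=27.40  V(n5)=41.73  V(n6)=0.5132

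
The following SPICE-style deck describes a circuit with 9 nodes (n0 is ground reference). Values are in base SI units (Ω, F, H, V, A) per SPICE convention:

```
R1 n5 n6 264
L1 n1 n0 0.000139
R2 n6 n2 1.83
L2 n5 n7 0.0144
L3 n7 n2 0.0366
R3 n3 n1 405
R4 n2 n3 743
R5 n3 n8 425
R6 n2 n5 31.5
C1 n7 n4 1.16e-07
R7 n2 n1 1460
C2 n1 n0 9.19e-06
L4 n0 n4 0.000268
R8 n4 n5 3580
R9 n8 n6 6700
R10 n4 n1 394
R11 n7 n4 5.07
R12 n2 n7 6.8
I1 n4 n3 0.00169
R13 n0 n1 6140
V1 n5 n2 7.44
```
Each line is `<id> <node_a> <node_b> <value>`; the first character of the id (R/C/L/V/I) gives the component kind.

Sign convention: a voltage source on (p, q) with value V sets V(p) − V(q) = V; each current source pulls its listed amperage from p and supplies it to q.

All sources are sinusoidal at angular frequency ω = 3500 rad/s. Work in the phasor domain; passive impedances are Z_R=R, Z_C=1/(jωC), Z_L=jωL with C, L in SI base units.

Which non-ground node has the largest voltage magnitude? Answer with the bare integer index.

Element admittances at ω=3500 rad/s:
  Y(R1) = 0.003788+0.000j S between n5,n6
  Y(L1) = 0.000-2.055j S between n1,n0
  Y(R2) = 0.5464+0.000j S between n6,n2
  Y(L2) = 0.000-0.01984j S between n5,n7
  Y(L3) = 0.000-0.007806j S between n7,n2
  Y(R3) = 0.002469+0.000j S between n3,n1
  Y(R4) = 0.001346+0.000j S between n2,n3
  Y(R5) = 0.002353+0.000j S between n3,n8
  Y(R6) = 0.03175+0.000j S between n2,n5
  Y(C1) = 0.000+0.0004060j S between n7,n4
  Y(R7) = 0.0006849+0.000j S between n2,n1
  Y(C2) = 0.000+0.03216j S between n1,n0
  Y(L4) = 0.000-1.066j S between n0,n4
  Y(R8) = 0.0002793+0.000j S between n4,n5
  Y(R9) = 0.0001493+0.000j S between n8,n6
  Y(R10) = 0.002538+0.000j S between n4,n1
  Y(R11) = 0.1972+0.000j S between n7,n4
  Y(R12) = 0.1471+0.000j S between n2,n7
  I1: injects 0.00169 A into n3 (from n4)
  Y(R13) = 0.0001629+0.000j S between n0,n1
  V1: constraint V(n5)−V(n2) = 7.44
Assemble and solve the 9×9 MNA system:
  V(n1)=-0.0007528+0.0003745j  V(n2)=-0.1913+0.9467j  V(n3)=0.3567+0.3559j  V(n4)=0.001429-0.0007107j  V(n5)=7.249+0.9467j  V(n6)=-0.1400+0.9465j  V(n7)=-0.004099-0.009778j  V(n8)=0.3271+0.3912j
  i(V1)=-0.2852+0.1436j

5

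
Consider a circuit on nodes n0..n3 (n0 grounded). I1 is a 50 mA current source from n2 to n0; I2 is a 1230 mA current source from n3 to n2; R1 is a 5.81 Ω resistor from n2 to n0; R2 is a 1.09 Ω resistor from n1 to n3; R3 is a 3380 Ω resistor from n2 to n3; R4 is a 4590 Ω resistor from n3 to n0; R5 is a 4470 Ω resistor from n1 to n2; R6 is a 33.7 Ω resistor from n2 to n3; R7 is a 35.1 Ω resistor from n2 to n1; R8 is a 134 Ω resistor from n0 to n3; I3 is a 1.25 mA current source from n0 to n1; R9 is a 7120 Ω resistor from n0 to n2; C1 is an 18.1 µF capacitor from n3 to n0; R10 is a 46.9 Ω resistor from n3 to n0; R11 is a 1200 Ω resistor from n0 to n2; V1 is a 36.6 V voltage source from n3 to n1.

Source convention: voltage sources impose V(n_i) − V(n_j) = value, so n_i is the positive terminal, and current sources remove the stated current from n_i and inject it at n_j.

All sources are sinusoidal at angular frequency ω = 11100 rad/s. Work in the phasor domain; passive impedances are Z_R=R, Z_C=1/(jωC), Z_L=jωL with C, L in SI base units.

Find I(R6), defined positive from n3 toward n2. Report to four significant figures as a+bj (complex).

Element admittances at ω=11100 rad/s:
  I1: injects 0.05 A into n0 (from n2)
  I2: injects 1.23 A into n2 (from n3)
  Y(R1) = 0.1721+0.000j S between n2,n0
  Y(R2) = 0.9174+0.000j S between n1,n3
  Y(R3) = 0.0002959+0.000j S between n2,n3
  Y(R4) = 0.0002179+0.000j S between n3,n0
  Y(R5) = 0.0002237+0.000j S between n1,n2
  Y(R6) = 0.02967+0.000j S between n2,n3
  Y(R7) = 0.02849+0.000j S between n2,n1
  Y(R8) = 0.007463+0.000j S between n0,n3
  I3: injects 0.00125 A into n1 (from n0)
  Y(R9) = 0.0001404+0.000j S between n0,n2
  Y(C1) = 0.000+0.2009j S between n3,n0
  Y(R10) = 0.02132+0.000j S between n3,n0
  Y(R11) = 0.0008333+0.000j S between n0,n2
  V1: constraint V(n3)−V(n1) = 36.6
Assemble and solve the 4×4 MNA system:
  V(n1)=-36.83+0.6385j  V(n2)=0.4983+0.1617j  V(n3)=-0.2315+0.6385j
  i(V1)=-34.65+0.01369j

-0.02165+0.01415j A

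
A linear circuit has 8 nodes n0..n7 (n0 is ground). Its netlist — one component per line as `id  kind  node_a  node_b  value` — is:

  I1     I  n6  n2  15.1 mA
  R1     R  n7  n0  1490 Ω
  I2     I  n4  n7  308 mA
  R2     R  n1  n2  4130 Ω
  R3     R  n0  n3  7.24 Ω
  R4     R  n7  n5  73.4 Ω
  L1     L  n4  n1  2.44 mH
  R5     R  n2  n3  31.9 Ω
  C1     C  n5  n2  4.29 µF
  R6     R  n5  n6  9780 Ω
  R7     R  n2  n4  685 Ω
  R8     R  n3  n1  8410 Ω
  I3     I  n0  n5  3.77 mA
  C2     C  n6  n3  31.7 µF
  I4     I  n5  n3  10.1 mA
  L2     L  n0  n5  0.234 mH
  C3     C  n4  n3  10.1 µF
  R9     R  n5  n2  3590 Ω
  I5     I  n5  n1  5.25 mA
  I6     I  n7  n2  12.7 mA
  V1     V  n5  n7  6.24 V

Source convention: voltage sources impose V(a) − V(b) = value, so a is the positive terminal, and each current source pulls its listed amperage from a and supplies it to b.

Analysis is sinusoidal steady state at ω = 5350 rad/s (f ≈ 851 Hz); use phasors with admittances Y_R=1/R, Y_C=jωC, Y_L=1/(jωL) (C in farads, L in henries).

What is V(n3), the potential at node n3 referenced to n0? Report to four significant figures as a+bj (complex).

-1.931+0.1192j V

Apply KCL at each of the 7 non-ground nodes and solve the resulting linear system.
Node n1: branches {R2, L1, R8, I5} → V_1 = -2.070+5.751j
Node n2: branches {I1, R2, R5, C1, R7, R9, I6} → V_2 = -0.7029+0.9039j
Node n3: branches {R3, R5, R8, C2, I4, C3} → V_3 = -1.931+0.1192j
Node n4: branches {I2, L1, R7, C3} → V_4 = -2.094+5.678j
Node n5: branches {R4, C1, R6, I3, I4, L2, R9, I5, V1} → V_5 = 0.02091+0.3438j
Node n6: branches {I1, R6, C2} → V_6 = -1.931+0.2071j
Node n7: branches {R1, I2, R4, I6, V1} → V_7 = -6.219+0.3438j
Source currents: i(V1)=-0.3845+0.0002308j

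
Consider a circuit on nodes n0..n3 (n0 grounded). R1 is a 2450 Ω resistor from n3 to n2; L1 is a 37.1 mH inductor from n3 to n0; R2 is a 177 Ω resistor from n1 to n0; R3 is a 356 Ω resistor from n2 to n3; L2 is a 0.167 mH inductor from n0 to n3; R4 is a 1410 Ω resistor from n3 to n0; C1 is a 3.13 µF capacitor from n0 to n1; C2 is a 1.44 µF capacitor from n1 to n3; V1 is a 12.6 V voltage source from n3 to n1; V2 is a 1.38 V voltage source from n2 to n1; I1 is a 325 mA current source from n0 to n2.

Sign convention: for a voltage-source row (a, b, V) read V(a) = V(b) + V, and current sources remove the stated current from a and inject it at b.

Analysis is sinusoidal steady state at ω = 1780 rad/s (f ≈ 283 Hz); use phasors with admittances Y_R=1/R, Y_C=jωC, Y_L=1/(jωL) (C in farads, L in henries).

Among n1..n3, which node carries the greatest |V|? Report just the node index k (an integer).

MNA unknowns: 3 node voltages V₁..V_3 plus 2 source currents (V1, V2)
R1: Y=0.0004082+0.000j on G[3,2]
L1: Y=0.000-0.01514j on G[3,0]
R2: Y=0.005650+0.000j on G[1,0]
R3: Y=0.002809+0.000j on G[2,3]
L2: Y=0.000-3.364j on G[0,3]
R4: Y=0.0007092+0.000j on G[3,0]
C1: Y=0.000+0.005571j on G[0,1]
C2: Y=0.000+0.002563j on G[1,3]
V1: row V3−V1=12.6, i_V1 at 3,1
V2: row V2−V1=1.38, i_V2 at 2,1
I1: z[0]−=0.325, z[2]+=0.325
solve → V1=-12.62+0.1175j, V2=-11.24+0.1175j, V3=-0.02059+0.1175j
aux → i_V1=-0.4331-0.1019j, i_V2=0.3611+0.000j

1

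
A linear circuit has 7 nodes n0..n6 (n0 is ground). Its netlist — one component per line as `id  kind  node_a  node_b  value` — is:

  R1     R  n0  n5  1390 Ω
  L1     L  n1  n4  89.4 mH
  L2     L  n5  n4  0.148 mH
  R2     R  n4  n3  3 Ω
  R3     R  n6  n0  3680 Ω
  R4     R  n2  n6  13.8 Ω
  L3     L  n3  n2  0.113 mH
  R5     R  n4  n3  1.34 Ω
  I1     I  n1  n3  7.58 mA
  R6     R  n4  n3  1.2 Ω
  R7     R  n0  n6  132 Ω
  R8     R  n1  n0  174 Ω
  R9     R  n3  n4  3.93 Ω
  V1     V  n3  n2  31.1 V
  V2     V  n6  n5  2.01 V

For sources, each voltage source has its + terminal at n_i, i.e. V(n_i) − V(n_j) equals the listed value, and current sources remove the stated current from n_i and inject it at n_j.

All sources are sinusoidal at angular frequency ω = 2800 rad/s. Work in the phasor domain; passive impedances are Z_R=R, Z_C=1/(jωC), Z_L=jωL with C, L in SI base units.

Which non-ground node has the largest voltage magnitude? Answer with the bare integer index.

MNA unknowns: 6 node voltages V₁..V_6 plus 2 source currents (V1, V2)
R1: Y=0.0007194+0.000j on G[0,5]
L1: Y=0.000-0.003995j on G[1,4]
L2: Y=0.000-2.413j on G[5,4]
R2: Y=0.3333+0.000j on G[4,3]
R3: Y=0.0002717+0.000j on G[6,0]
R4: Y=0.07246+0.000j on G[2,6]
L3: Y=0.000-3.161j on G[3,2]
R5: Y=0.7463+0.000j on G[4,3]
I1: z[1]−=0.00758, z[3]+=0.00758
R6: Y=0.8333+0.000j on G[4,3]
R7: Y=0.007576+0.000j on G[0,6]
R8: Y=0.005747+0.000j on G[1,0]
R9: Y=0.2545+0.000j on G[3,4]
V1: row V3−V2=31.1, i_V1 at 3,2
V2: row V6−V5=2.01, i_V2 at 6,5
solve → V1=-0.8995+0.2154j, V2=-31.24+0.7877j, V3=-0.1357+0.7877j, V4=-1.209+0.8188j, V5=-1.238-0.1445j, V6=0.7722-0.1445j
aux → i_V1=-2.319+98.36j, i_V2=-2.325+0.06868j

2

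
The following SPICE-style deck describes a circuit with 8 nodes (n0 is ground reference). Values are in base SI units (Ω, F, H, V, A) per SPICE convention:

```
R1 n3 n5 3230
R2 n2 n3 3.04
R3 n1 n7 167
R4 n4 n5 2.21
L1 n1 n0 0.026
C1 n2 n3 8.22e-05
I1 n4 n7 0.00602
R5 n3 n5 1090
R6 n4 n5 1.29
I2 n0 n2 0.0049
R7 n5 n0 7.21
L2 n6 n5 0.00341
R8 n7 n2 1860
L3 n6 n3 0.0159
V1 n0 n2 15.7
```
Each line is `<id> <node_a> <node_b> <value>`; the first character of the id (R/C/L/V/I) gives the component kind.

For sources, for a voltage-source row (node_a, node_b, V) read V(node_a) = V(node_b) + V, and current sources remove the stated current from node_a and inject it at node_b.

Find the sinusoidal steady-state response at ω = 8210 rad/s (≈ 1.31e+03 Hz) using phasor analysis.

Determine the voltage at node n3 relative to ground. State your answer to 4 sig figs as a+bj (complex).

-15.80-0.08565j V

Element admittances at ω=8210 rad/s:
  Y(R1) = 0.0003096+0.000j S between n3,n5
  Y(R2) = 0.3289+0.000j S between n2,n3
  Y(R3) = 0.005988+0.000j S between n1,n7
  Y(R4) = 0.4525+0.000j S between n4,n5
  Y(L1) = 0.000-0.004685j S between n1,n0
  Y(C1) = 0.000+0.6749j S between n2,n3
  I1: injects 0.00602 A into n7 (from n4)
  Y(R5) = 0.0009174+0.000j S between n3,n5
  Y(R6) = 0.7752+0.000j S between n4,n5
  I2: injects 0.0049 A into n2 (from n0)
  Y(R7) = 0.1387+0.000j S between n5,n0
  Y(L2) = 0.000-0.03572j S between n6,n5
  Y(R8) = 0.0005376+0.000j S between n7,n2
  Y(L3) = 0.000-0.007661j S between n6,n3
  V1: constraint V(n0)−V(n2) = 15.7
Assemble and solve the 8×8 MNA system:
  V(n1)=-0.04939-0.4690j  V(n2)=-15.70+0.000j  V(n3)=-15.80-0.08565j  V(n4)=-0.2220+0.7018j  V(n5)=-0.2171+0.7018j  V(n6)=-2.969+0.5628j  V(n7)=-0.4163-0.4303j
  i(V1)=-0.03721+0.09757j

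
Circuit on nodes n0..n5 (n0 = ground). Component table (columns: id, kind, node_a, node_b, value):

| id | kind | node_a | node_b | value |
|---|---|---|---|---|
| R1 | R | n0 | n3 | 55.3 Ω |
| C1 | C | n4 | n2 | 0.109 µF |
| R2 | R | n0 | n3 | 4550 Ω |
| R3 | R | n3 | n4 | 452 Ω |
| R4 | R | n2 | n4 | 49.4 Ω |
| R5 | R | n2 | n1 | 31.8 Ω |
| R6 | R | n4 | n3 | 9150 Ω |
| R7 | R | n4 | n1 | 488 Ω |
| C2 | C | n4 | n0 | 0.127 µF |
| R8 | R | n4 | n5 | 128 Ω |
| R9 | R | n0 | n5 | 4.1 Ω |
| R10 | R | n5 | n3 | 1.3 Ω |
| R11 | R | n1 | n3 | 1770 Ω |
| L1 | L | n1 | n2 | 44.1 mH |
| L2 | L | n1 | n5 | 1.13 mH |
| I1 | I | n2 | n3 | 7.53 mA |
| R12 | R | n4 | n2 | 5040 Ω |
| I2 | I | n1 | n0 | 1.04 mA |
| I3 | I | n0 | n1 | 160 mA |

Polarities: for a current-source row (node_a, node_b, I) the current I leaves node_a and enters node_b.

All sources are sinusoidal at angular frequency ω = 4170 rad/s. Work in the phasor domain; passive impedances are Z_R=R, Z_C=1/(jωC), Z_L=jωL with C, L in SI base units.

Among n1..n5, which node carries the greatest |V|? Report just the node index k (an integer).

Element admittances at ω=4170 rad/s:
  Y(R1) = 0.01808+0.000j S between n0,n3
  Y(C1) = 0.000+0.0004545j S between n4,n2
  Y(R2) = 0.0002198+0.000j S between n0,n3
  Y(R3) = 0.002212+0.000j S between n3,n4
  Y(R4) = 0.02024+0.000j S between n2,n4
  Y(R5) = 0.03145+0.000j S between n2,n1
  Y(R6) = 0.0001093+0.000j S between n4,n3
  Y(R7) = 0.002049+0.000j S between n4,n1
  Y(C2) = 0.000+0.0005296j S between n4,n0
  Y(R8) = 0.007812+0.000j S between n4,n5
  Y(R9) = 0.2439+0.000j S between n0,n5
  Y(R10) = 0.7692+0.000j S between n5,n3
  Y(R11) = 0.0005650+0.000j S between n1,n3
  Y(L1) = 0.000-0.005438j S between n1,n2
  Y(L2) = 0.000-0.2122j S between n1,n5
  I1: injects 0.00753 A into n3 (from n2)
  Y(R12) = 0.0001984+0.000j S between n4,n2
  I2: injects 0.00104 A into n0 (from n1)
  I3: injects 0.16 A into n1 (from n0)
Assemble and solve the 5×5 MNA system:
  V(n1)=0.6294+0.7175j  V(n2)=0.4573+0.5727j  V(n3)=0.6026+0.0005369j  V(n4)=0.5183+0.3944j  V(n5)=0.6074-0.001166j

1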